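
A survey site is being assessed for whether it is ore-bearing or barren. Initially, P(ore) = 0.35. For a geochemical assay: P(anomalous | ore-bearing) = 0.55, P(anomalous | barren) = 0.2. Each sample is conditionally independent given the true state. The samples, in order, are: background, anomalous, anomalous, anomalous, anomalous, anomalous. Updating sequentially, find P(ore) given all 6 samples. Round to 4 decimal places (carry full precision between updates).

After 'background': P(ore) = 0.45·0.3500 / (0.45·0.3500 + 0.8·0.6500) ≈ 0.2325
After 'anomalous': P(ore) = 0.55·0.2325 / (0.55·0.2325 + 0.2·0.7675) ≈ 0.4544
After 'anomalous': P(ore) = 0.55·0.4544 / (0.55·0.4544 + 0.2·0.5456) ≈ 0.6961
After 'anomalous': P(ore) = 0.55·0.6961 / (0.55·0.6961 + 0.2·0.3039) ≈ 0.8630
After 'anomalous': P(ore) = 0.55·0.8630 / (0.55·0.8630 + 0.2·0.1370) ≈ 0.9454
After 'anomalous': P(ore) = 0.55·0.9454 / (0.55·0.9454 + 0.2·0.0546) ≈ 0.9794

0.9794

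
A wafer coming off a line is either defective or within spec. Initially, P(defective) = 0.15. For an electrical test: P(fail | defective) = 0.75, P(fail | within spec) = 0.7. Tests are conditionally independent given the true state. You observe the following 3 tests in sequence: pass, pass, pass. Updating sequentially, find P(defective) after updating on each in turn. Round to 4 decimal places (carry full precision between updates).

0.0927

After 'pass': P(defective) = 0.25·0.1500 / (0.25·0.1500 + 0.3·0.8500) ≈ 0.1282
After 'pass': P(defective) = 0.25·0.1282 / (0.25·0.1282 + 0.3·0.8718) ≈ 0.1092
After 'pass': P(defective) = 0.25·0.1092 / (0.25·0.1092 + 0.3·0.8908) ≈ 0.0927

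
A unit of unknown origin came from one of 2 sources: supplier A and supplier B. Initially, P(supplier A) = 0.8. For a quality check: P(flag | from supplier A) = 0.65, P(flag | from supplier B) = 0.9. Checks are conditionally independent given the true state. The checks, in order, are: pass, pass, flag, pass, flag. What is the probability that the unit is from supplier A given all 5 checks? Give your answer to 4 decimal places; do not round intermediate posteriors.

0.9889

After 'pass': P(supplier A) = 0.35·0.8000 / (0.35·0.8000 + 0.1·0.2000) ≈ 0.9333
After 'pass': P(supplier A) = 0.35·0.9333 / (0.35·0.9333 + 0.1·0.0667) ≈ 0.9800
After 'flag': P(supplier A) = 0.65·0.9800 / (0.65·0.9800 + 0.9·0.0200) ≈ 0.9725
After 'pass': P(supplier A) = 0.35·0.9725 / (0.35·0.9725 + 0.1·0.0275) ≈ 0.9920
After 'flag': P(supplier A) = 0.65·0.9920 / (0.65·0.9920 + 0.9·0.0080) ≈ 0.9889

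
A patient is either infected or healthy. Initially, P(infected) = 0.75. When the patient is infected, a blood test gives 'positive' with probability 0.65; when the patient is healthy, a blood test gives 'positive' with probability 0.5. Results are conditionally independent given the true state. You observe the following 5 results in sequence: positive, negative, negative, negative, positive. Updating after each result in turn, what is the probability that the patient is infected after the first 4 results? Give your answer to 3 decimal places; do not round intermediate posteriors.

After 'positive': P(infected) = 0.65·0.7500 / (0.65·0.7500 + 0.5·0.2500) ≈ 0.7959
After 'negative': P(infected) = 0.35·0.7959 / (0.35·0.7959 + 0.5·0.2041) ≈ 0.7319
After 'negative': P(infected) = 0.35·0.7319 / (0.35·0.7319 + 0.5·0.2681) ≈ 0.6565
After 'negative': P(infected) = 0.35·0.6565 / (0.35·0.6565 + 0.5·0.3435) ≈ 0.5722

0.572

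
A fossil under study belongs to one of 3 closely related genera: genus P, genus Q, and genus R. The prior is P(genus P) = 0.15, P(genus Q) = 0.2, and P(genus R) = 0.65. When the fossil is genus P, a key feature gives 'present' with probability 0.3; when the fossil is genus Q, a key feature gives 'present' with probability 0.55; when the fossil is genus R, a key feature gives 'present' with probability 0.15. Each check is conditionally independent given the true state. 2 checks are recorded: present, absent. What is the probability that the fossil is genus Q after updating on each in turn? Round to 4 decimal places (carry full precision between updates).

Apply Bayes' rule sequentially, carrying P(genus Q) forward.
After 'present': normaliser = 0.3·0.1500 + 0.55·0.2000 + 0.15·0.6500; P(genus P) ≈ 0.1782, P(genus Q) ≈ 0.4356, P(genus R) ≈ 0.3861
After 'absent': normaliser = 0.7·0.1782 + 0.45·0.4356 + 0.85·0.3861; P(genus P) ≈ 0.1922, P(genus Q) ≈ 0.3021, P(genus R) ≈ 0.5057

0.3021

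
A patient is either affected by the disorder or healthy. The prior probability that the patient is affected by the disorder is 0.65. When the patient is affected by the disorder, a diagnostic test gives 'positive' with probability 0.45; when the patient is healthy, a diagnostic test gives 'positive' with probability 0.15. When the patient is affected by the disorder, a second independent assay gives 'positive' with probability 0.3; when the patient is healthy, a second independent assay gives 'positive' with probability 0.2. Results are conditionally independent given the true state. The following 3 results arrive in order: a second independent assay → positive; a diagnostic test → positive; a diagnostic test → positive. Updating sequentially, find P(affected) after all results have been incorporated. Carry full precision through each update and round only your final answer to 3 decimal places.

0.962

After a second independent assay='positive': P(affected) = 0.3·0.6500 / (0.3·0.6500 + 0.2·0.3500) ≈ 0.7358
After a diagnostic test='positive': P(affected) = 0.45·0.7358 / (0.45·0.7358 + 0.15·0.2642) ≈ 0.8931
After a diagnostic test='positive': P(affected) = 0.45·0.8931 / (0.45·0.8931 + 0.15·0.1069) ≈ 0.9616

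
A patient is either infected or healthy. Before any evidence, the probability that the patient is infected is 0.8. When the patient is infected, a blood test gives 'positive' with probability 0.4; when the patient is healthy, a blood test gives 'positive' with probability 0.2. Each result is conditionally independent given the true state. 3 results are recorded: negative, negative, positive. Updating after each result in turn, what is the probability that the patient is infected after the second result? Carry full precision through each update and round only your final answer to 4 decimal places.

Each posterior becomes the prior for the next update.
After 'negative': P(infected) = 0.6·0.8000 / (0.6·0.8000 + 0.8·0.2000) ≈ 0.7500
After 'negative': P(infected) = 0.6·0.7500 / (0.6·0.7500 + 0.8·0.2500) ≈ 0.6923

0.6923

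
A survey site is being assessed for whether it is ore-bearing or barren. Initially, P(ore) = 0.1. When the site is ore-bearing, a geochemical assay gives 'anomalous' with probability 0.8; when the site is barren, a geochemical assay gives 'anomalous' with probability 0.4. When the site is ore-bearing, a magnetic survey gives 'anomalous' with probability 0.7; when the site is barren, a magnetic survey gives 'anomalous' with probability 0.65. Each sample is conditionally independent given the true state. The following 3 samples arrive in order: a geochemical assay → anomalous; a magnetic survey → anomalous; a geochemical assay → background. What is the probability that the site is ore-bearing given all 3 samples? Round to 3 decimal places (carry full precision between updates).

0.074

After a geochemical assay='anomalous': P(ore) = 0.8·0.1000 / (0.8·0.1000 + 0.4·0.9000) ≈ 0.1818
After a magnetic survey='anomalous': P(ore) = 0.7·0.1818 / (0.7·0.1818 + 0.65·0.8182) ≈ 0.1931
After a geochemical assay='background': P(ore) = 0.2·0.1931 / (0.2·0.1931 + 0.6·0.8069) ≈ 0.0739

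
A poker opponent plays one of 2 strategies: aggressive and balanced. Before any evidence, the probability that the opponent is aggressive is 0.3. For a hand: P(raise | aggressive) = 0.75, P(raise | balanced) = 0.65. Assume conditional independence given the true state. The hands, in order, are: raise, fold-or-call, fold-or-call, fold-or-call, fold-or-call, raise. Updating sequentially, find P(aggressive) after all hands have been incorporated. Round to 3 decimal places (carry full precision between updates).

After 'raise': P(aggressive) = 0.75·0.3000 / (0.75·0.3000 + 0.65·0.7000) ≈ 0.3309
After 'fold-or-call': P(aggressive) = 0.25·0.3309 / (0.25·0.3309 + 0.35·0.6691) ≈ 0.2610
After 'fold-or-call': P(aggressive) = 0.25·0.2610 / (0.25·0.2610 + 0.35·0.7390) ≈ 0.2015
After 'fold-or-call': P(aggressive) = 0.25·0.2015 / (0.25·0.2015 + 0.35·0.7985) ≈ 0.1527
After 'fold-or-call': P(aggressive) = 0.25·0.1527 / (0.25·0.1527 + 0.35·0.8473) ≈ 0.1140
After 'raise': P(aggressive) = 0.75·0.1140 / (0.75·0.1140 + 0.65·0.8860) ≈ 0.1293

0.129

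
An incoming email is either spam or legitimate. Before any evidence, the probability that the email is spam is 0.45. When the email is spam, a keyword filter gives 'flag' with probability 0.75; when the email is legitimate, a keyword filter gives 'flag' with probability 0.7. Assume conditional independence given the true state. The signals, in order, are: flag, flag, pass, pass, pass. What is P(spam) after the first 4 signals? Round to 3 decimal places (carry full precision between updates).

0.395

After 'flag': P(spam) = 0.75·0.4500 / (0.75·0.4500 + 0.7·0.5500) ≈ 0.4671
After 'flag': P(spam) = 0.75·0.4671 / (0.75·0.4671 + 0.7·0.5329) ≈ 0.4843
After 'pass': P(spam) = 0.25·0.4843 / (0.25·0.4843 + 0.3·0.5157) ≈ 0.4391
After 'pass': P(spam) = 0.25·0.4391 / (0.25·0.4391 + 0.3·0.5609) ≈ 0.3948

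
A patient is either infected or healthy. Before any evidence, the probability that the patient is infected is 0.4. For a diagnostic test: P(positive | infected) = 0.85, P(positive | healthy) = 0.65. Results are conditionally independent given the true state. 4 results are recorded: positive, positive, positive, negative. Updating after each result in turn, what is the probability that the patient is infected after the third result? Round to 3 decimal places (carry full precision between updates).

After 'positive': P(infected) = 0.85·0.4000 / (0.85·0.4000 + 0.65·0.6000) ≈ 0.4658
After 'positive': P(infected) = 0.85·0.4658 / (0.85·0.4658 + 0.65·0.5342) ≈ 0.5327
After 'positive': P(infected) = 0.85·0.5327 / (0.85·0.5327 + 0.65·0.4673) ≈ 0.5985

0.599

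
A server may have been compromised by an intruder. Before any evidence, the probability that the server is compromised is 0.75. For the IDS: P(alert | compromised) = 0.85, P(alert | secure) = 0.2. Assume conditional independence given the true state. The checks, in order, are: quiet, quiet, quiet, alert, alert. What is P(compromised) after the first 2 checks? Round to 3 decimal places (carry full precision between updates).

After 'quiet': P(compromised) = 0.15·0.7500 / (0.15·0.7500 + 0.8·0.2500) ≈ 0.3600
After 'quiet': P(compromised) = 0.15·0.3600 / (0.15·0.3600 + 0.8·0.6400) ≈ 0.0954

0.095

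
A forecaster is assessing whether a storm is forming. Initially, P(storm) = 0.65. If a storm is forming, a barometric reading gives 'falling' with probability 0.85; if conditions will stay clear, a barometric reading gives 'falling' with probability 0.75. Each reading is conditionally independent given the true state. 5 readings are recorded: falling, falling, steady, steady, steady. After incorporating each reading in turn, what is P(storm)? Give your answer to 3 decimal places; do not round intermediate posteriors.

Apply Bayes' rule sequentially, carrying P(storm) forward.
After 'falling': P(storm) = 0.85·0.6500 / (0.85·0.6500 + 0.75·0.3500) ≈ 0.6779
After 'falling': P(storm) = 0.85·0.6779 / (0.85·0.6779 + 0.75·0.3221) ≈ 0.7046
After 'steady': P(storm) = 0.15·0.7046 / (0.15·0.7046 + 0.25·0.2954) ≈ 0.5887
After 'steady': P(storm) = 0.15·0.5887 / (0.15·0.5887 + 0.25·0.4113) ≈ 0.4620
After 'steady': P(storm) = 0.15·0.4620 / (0.15·0.4620 + 0.25·0.5380) ≈ 0.3400

0.340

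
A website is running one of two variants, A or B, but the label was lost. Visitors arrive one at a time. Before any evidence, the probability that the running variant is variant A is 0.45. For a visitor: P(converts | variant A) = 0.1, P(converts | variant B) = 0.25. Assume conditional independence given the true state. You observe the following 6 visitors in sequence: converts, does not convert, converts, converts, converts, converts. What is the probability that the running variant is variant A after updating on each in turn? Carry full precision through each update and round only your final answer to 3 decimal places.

0.010

Apply Bayes' rule sequentially, carrying P(A) forward.
After 'converts': P(A) = 0.1·0.4500 / (0.1·0.4500 + 0.25·0.5500) ≈ 0.2466
After 'does not convert': P(A) = 0.9·0.2466 / (0.9·0.2466 + 0.75·0.7534) ≈ 0.2820
After 'converts': P(A) = 0.1·0.2820 / (0.1·0.2820 + 0.25·0.7180) ≈ 0.1358
After 'converts': P(A) = 0.1·0.1358 / (0.1·0.1358 + 0.25·0.8642) ≈ 0.0591
After 'converts': P(A) = 0.1·0.0591 / (0.1·0.0591 + 0.25·0.9409) ≈ 0.0245
After 'converts': P(A) = 0.1·0.0245 / (0.1·0.0245 + 0.25·0.9755) ≈ 0.0100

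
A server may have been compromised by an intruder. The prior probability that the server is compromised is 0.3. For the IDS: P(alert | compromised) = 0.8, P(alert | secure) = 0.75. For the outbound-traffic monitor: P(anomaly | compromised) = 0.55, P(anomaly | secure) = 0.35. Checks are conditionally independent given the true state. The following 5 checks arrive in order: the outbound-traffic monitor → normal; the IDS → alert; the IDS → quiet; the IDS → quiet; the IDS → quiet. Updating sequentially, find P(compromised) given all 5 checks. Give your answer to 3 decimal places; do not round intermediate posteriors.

After the outbound-traffic monitor='normal': P(compromised) = 0.45·0.3000 / (0.45·0.3000 + 0.65·0.7000) ≈ 0.2288
After the IDS='alert': P(compromised) = 0.8·0.2288 / (0.8·0.2288 + 0.75·0.7712) ≈ 0.2404
After the IDS='quiet': P(compromised) = 0.2·0.2404 / (0.2·0.2404 + 0.25·0.7596) ≈ 0.2020
After the IDS='quiet': P(compromised) = 0.2·0.2020 / (0.2·0.2020 + 0.25·0.7980) ≈ 0.1684
After the IDS='quiet': P(compromised) = 0.2·0.1684 / (0.2·0.1684 + 0.25·0.8316) ≈ 0.1394

0.139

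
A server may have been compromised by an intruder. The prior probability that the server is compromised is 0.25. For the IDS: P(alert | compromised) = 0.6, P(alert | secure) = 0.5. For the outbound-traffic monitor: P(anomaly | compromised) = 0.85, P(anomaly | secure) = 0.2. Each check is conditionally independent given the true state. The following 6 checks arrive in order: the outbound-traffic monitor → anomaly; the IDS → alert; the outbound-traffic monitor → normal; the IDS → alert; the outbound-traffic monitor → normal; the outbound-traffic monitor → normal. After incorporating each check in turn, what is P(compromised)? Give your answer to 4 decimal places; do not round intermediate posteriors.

After the outbound-traffic monitor='anomaly': P(compromised) = 0.85·0.2500 / (0.85·0.2500 + 0.2·0.7500) ≈ 0.5862
After the IDS='alert': P(compromised) = 0.6·0.5862 / (0.6·0.5862 + 0.5·0.4138) ≈ 0.6296
After the outbound-traffic monitor='normal': P(compromised) = 0.15·0.6296 / (0.15·0.6296 + 0.8·0.3704) ≈ 0.2417
After the IDS='alert': P(compromised) = 0.6·0.2417 / (0.6·0.2417 + 0.5·0.7583) ≈ 0.2767
After the outbound-traffic monitor='normal': P(compromised) = 0.15·0.2767 / (0.15·0.2767 + 0.8·0.7233) ≈ 0.0669
After the outbound-traffic monitor='normal': P(compromised) = 0.15·0.0669 / (0.15·0.0669 + 0.8·0.9331) ≈ 0.0133

0.0133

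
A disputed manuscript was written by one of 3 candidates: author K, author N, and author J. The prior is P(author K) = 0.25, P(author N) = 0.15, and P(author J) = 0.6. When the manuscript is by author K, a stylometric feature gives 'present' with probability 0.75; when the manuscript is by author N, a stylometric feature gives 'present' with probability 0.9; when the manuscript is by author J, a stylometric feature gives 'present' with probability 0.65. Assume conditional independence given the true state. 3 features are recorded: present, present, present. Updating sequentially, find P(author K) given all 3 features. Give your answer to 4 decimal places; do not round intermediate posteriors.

0.2778

After 'present': normaliser = 0.75·0.2500 + 0.9·0.1500 + 0.65·0.6000; P(author K) ≈ 0.2632, P(author N) ≈ 0.1895, P(author J) ≈ 0.5474
After 'present': normaliser = 0.75·0.2632 + 0.9·0.1895 + 0.65·0.5474; P(author K) ≈ 0.2727, P(author N) ≈ 0.2356, P(author J) ≈ 0.4916
After 'present': normaliser = 0.75·0.2727 + 0.9·0.2356 + 0.65·0.4916; P(author K) ≈ 0.2778, P(author N) ≈ 0.2881, P(author J) ≈ 0.4341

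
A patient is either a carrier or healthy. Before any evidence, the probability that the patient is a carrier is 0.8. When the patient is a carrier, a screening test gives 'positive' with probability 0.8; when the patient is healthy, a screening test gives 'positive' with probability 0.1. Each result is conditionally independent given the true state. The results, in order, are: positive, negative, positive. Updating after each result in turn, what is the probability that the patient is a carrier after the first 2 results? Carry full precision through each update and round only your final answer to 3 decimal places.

Each posterior becomes the prior for the next update.
After 'positive': P(carrier) = 0.8·0.8000 / (0.8·0.8000 + 0.1·0.2000) ≈ 0.9697
After 'negative': P(carrier) = 0.2·0.9697 / (0.2·0.9697 + 0.9·0.0303) ≈ 0.8767

0.877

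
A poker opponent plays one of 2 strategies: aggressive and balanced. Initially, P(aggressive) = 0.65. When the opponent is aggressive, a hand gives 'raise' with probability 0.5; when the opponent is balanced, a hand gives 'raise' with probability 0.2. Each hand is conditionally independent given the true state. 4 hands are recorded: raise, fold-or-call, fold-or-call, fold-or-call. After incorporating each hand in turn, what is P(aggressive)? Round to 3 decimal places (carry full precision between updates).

After 'raise': P(aggressive) = 0.5·0.6500 / (0.5·0.6500 + 0.2·0.3500) ≈ 0.8228
After 'fold-or-call': P(aggressive) = 0.5·0.8228 / (0.5·0.8228 + 0.8·0.1772) ≈ 0.7437
After 'fold-or-call': P(aggressive) = 0.5·0.7437 / (0.5·0.7437 + 0.8·0.2563) ≈ 0.6446
After 'fold-or-call': P(aggressive) = 0.5·0.6446 / (0.5·0.6446 + 0.8·0.3554) ≈ 0.5313

0.531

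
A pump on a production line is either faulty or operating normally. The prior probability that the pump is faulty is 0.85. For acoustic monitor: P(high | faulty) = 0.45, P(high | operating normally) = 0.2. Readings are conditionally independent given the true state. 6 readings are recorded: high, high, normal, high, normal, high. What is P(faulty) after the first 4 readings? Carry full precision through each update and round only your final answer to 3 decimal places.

Each posterior becomes the prior for the next update.
After 'high': P(faulty) = 0.45·0.8500 / (0.45·0.8500 + 0.2·0.1500) ≈ 0.9273
After 'high': P(faulty) = 0.45·0.9273 / (0.45·0.9273 + 0.2·0.0727) ≈ 0.9663
After 'normal': P(faulty) = 0.55·0.9663 / (0.55·0.9663 + 0.8·0.0337) ≈ 0.9517
After 'high': P(faulty) = 0.45·0.9517 / (0.45·0.9517 + 0.2·0.0483) ≈ 0.9780

0.978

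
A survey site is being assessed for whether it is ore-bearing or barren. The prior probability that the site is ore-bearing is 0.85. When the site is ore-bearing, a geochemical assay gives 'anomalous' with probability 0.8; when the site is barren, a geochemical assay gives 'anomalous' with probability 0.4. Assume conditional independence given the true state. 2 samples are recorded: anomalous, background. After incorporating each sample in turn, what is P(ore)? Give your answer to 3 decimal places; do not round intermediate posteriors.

0.791

After 'anomalous': P(ore) = 0.8·0.8500 / (0.8·0.8500 + 0.4·0.1500) ≈ 0.9189
After 'background': P(ore) = 0.2·0.9189 / (0.2·0.9189 + 0.6·0.0811) ≈ 0.7907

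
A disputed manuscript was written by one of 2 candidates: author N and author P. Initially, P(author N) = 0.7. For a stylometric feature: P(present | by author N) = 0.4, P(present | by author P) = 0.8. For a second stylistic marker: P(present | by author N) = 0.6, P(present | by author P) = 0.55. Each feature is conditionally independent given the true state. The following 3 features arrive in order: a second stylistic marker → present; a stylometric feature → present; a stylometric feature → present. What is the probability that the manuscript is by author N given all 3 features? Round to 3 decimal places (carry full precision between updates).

0.389

Apply Bayes' rule sequentially, carrying P(author N) forward.
After a second stylistic marker='present': P(author N) = 0.6·0.7000 / (0.6·0.7000 + 0.55·0.3000) ≈ 0.7179
After a stylometric feature='present': P(author N) = 0.4·0.7179 / (0.4·0.7179 + 0.8·0.2821) ≈ 0.5600
After a stylometric feature='present': P(author N) = 0.4·0.5600 / (0.4·0.5600 + 0.8·0.4400) ≈ 0.3889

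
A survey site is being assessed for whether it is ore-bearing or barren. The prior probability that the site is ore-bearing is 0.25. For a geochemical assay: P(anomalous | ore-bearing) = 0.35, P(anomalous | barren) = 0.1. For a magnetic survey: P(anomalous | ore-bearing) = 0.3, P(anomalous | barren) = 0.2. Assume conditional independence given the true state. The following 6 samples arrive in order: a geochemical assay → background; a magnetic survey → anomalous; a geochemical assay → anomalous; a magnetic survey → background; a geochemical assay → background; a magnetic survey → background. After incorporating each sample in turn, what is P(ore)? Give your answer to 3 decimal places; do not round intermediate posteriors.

After a geochemical assay='background': P(ore) = 0.65·0.2500 / (0.65·0.2500 + 0.9·0.7500) ≈ 0.1940
After a magnetic survey='anomalous': P(ore) = 0.3·0.1940 / (0.3·0.1940 + 0.2·0.8060) ≈ 0.2653
After a geochemical assay='anomalous': P(ore) = 0.35·0.2653 / (0.35·0.2653 + 0.1·0.7347) ≈ 0.5583
After a magnetic survey='background': P(ore) = 0.7·0.5583 / (0.7·0.5583 + 0.8·0.4417) ≈ 0.5251
After a geochemical assay='background': P(ore) = 0.65·0.5251 / (0.65·0.5251 + 0.9·0.4749) ≈ 0.4440
After a magnetic survey='background': P(ore) = 0.7·0.4440 / (0.7·0.4440 + 0.8·0.5560) ≈ 0.4114

0.411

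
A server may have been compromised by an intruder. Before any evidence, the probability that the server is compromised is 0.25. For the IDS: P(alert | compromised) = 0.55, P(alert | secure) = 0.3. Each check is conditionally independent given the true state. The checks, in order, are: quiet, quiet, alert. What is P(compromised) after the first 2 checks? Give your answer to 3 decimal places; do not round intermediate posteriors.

0.121

Each posterior becomes the prior for the next update.
After 'quiet': P(compromised) = 0.45·0.2500 / (0.45·0.2500 + 0.7·0.7500) ≈ 0.1765
After 'quiet': P(compromised) = 0.45·0.1765 / (0.45·0.1765 + 0.7·0.8235) ≈ 0.1211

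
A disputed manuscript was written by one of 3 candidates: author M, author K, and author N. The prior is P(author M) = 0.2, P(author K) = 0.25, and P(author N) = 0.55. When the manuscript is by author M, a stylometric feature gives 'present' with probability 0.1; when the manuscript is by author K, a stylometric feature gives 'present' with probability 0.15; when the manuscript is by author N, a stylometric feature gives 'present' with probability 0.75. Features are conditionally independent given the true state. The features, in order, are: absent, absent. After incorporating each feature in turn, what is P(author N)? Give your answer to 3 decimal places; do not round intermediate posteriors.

After 'absent': normaliser = 0.9·0.2000 + 0.85·0.2500 + 0.25·0.5500; P(author M) ≈ 0.3396, P(author K) ≈ 0.4009, P(author N) ≈ 0.2594
After 'absent': normaliser = 0.9·0.3396 + 0.85·0.4009 + 0.25·0.2594; P(author M) ≈ 0.4297, P(author K) ≈ 0.4791, P(author N) ≈ 0.0912

0.091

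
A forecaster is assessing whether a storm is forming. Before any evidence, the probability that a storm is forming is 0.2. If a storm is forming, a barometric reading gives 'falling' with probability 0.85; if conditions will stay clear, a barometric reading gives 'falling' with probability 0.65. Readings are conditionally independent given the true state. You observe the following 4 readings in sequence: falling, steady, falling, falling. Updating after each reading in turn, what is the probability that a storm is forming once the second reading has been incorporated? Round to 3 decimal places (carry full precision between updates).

0.123

After 'falling': P(storm) = 0.85·0.2000 / (0.85·0.2000 + 0.65·0.8000) ≈ 0.2464
After 'steady': P(storm) = 0.15·0.2464 / (0.15·0.2464 + 0.35·0.7536) ≈ 0.1229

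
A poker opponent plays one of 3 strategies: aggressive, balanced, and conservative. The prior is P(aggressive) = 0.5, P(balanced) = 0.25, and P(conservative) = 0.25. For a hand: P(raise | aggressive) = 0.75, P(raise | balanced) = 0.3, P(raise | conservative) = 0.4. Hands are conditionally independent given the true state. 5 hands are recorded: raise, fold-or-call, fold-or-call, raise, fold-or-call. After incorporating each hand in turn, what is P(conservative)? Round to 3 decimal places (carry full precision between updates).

0.416

Each posterior becomes the prior for the next update.
After 'raise': normaliser = 0.75·0.5000 + 0.3·0.2500 + 0.4·0.2500; P(aggressive) ≈ 0.6818, P(balanced) ≈ 0.1364, P(conservative) ≈ 0.1818
After 'fold-or-call': normaliser = 0.25·0.6818 + 0.7·0.1364 + 0.6·0.1818; P(aggressive) ≈ 0.4545, P(balanced) ≈ 0.2545, P(conservative) ≈ 0.2909
After 'fold-or-call': normaliser = 0.25·0.4545 + 0.7·0.2545 + 0.6·0.2909; P(aggressive) ≈ 0.2437, P(balanced) ≈ 0.3821, P(conservative) ≈ 0.3743
After 'raise': normaliser = 0.75·0.2437 + 0.3·0.3821 + 0.4·0.3743; P(aggressive) ≈ 0.4088, P(balanced) ≈ 0.2564, P(conservative) ≈ 0.3349
After 'fold-or-call': normaliser = 0.25·0.4088 + 0.7·0.2564 + 0.6·0.3349; P(aggressive) ≈ 0.2118, P(balanced) ≈ 0.3719, P(conservative) ≈ 0.4163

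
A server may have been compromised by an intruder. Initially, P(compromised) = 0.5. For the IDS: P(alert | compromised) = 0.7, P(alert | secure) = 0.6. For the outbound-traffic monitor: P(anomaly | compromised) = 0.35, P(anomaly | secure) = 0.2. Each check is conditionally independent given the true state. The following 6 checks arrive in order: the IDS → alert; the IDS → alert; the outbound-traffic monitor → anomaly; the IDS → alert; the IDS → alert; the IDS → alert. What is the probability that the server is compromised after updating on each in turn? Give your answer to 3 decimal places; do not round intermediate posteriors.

0.791

After the IDS='alert': P(compromised) = 0.7·0.5000 / (0.7·0.5000 + 0.6·0.5000) ≈ 0.5385
After the IDS='alert': P(compromised) = 0.7·0.5385 / (0.7·0.5385 + 0.6·0.4615) ≈ 0.5765
After the outbound-traffic monitor='anomaly': P(compromised) = 0.35·0.5765 / (0.35·0.5765 + 0.2·0.4235) ≈ 0.7043
After the IDS='alert': P(compromised) = 0.7·0.7043 / (0.7·0.7043 + 0.6·0.2957) ≈ 0.7354
After the IDS='alert': P(compromised) = 0.7·0.7354 / (0.7·0.7354 + 0.6·0.2646) ≈ 0.7643
After the IDS='alert': P(compromised) = 0.7·0.7643 / (0.7·0.7643 + 0.6·0.2357) ≈ 0.7909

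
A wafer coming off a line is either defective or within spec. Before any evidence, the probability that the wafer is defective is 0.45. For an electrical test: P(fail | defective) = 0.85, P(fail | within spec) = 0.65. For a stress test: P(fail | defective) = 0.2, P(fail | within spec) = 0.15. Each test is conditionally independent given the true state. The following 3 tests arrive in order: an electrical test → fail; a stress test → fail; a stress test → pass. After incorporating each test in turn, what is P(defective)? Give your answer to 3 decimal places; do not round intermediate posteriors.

0.573

After an electrical test='fail': P(defective) = 0.85·0.4500 / (0.85·0.4500 + 0.65·0.5500) ≈ 0.5169
After a stress test='fail': P(defective) = 0.2·0.5169 / (0.2·0.5169 + 0.15·0.4831) ≈ 0.5879
After a stress test='pass': P(defective) = 0.8·0.5879 / (0.8·0.5879 + 0.85·0.4121) ≈ 0.5731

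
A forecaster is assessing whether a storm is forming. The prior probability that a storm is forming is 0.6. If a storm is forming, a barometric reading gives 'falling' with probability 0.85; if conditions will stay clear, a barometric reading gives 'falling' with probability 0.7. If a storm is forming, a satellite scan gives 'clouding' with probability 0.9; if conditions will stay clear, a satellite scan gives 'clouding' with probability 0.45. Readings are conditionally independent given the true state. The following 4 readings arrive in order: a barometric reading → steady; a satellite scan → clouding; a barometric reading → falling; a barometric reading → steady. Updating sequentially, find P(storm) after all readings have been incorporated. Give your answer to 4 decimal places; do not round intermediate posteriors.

After a barometric reading='steady': P(storm) = 0.15·0.6000 / (0.15·0.6000 + 0.3·0.4000) ≈ 0.4286
After a satellite scan='clouding': P(storm) = 0.9·0.4286 / (0.9·0.4286 + 0.45·0.5714) ≈ 0.6000
After a barometric reading='falling': P(storm) = 0.85·0.6000 / (0.85·0.6000 + 0.7·0.4000) ≈ 0.6456
After a barometric reading='steady': P(storm) = 0.15·0.6456 / (0.15·0.6456 + 0.3·0.3544) ≈ 0.4766

0.4766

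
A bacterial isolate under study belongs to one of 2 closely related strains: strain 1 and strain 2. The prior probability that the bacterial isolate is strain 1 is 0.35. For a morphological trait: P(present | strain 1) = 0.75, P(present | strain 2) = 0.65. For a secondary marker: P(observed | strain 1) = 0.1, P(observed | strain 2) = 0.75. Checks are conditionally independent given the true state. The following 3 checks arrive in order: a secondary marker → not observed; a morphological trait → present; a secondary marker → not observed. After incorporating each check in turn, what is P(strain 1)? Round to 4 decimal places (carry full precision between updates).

After a secondary marker='not observed': P(strain 1) = 0.9·0.3500 / (0.9·0.3500 + 0.25·0.6500) ≈ 0.6597
After a morphological trait='present': P(strain 1) = 0.75·0.6597 / (0.75·0.6597 + 0.65·0.3403) ≈ 0.6910
After a secondary marker='not observed': P(strain 1) = 0.9·0.6910 / (0.9·0.6910 + 0.25·0.3090) ≈ 0.8895

0.8895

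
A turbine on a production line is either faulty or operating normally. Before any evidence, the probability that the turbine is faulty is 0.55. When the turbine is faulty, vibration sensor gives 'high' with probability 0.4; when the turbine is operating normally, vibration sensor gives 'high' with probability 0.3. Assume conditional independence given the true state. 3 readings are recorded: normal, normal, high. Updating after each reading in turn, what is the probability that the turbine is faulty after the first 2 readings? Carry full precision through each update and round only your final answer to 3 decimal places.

0.473

After 'normal': P(faulty) = 0.6·0.5500 / (0.6·0.5500 + 0.7·0.4500) ≈ 0.5116
After 'normal': P(faulty) = 0.6·0.5116 / (0.6·0.5116 + 0.7·0.4884) ≈ 0.4731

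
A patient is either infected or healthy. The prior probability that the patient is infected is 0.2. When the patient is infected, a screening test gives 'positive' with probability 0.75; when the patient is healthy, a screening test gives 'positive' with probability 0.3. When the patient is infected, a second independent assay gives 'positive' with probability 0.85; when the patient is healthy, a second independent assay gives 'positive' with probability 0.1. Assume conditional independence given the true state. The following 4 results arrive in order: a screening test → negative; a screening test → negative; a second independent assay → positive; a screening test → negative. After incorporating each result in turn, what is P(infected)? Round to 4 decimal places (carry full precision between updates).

0.0883

Each posterior becomes the prior for the next update.
After a screening test='negative': P(infected) = 0.25·0.2000 / (0.25·0.2000 + 0.7·0.8000) ≈ 0.0820
After a screening test='negative': P(infected) = 0.25·0.0820 / (0.25·0.0820 + 0.7·0.9180) ≈ 0.0309
After a second independent assay='positive': P(infected) = 0.85·0.0309 / (0.85·0.0309 + 0.1·0.9691) ≈ 0.2132
After a screening test='negative': P(infected) = 0.25·0.2132 / (0.25·0.2132 + 0.7·0.7868) ≈ 0.0883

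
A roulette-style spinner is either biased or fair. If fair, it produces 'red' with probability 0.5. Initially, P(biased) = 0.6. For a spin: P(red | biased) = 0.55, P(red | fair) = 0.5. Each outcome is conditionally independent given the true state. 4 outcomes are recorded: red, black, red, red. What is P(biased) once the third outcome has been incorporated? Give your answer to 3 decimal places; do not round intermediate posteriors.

0.620

After 'red': P(biased) = 0.55·0.6000 / (0.55·0.6000 + 0.5·0.4000) ≈ 0.6226
After 'black': P(biased) = 0.45·0.6226 / (0.45·0.6226 + 0.5·0.3774) ≈ 0.5976
After 'red': P(biased) = 0.55·0.5976 / (0.55·0.5976 + 0.5·0.4024) ≈ 0.6203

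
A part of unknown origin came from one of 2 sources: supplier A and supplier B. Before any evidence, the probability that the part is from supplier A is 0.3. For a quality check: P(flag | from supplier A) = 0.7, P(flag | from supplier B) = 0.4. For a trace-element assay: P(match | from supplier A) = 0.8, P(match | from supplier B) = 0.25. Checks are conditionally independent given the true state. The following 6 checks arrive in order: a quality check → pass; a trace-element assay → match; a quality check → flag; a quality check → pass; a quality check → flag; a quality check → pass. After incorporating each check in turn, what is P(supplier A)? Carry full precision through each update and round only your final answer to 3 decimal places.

After a quality check='pass': P(supplier A) = 0.3·0.3000 / (0.3·0.3000 + 0.6·0.7000) ≈ 0.1765
After a trace-element assay='match': P(supplier A) = 0.8·0.1765 / (0.8·0.1765 + 0.25·0.8235) ≈ 0.4068
After a quality check='flag': P(supplier A) = 0.7·0.4068 / (0.7·0.4068 + 0.4·0.5932) ≈ 0.5455
After a quality check='pass': P(supplier A) = 0.3·0.5455 / (0.3·0.5455 + 0.6·0.4545) ≈ 0.3750
After a quality check='flag': P(supplier A) = 0.7·0.3750 / (0.7·0.3750 + 0.4·0.6250) ≈ 0.5122
After a quality check='pass': P(supplier A) = 0.3·0.5122 / (0.3·0.5122 + 0.6·0.4878) ≈ 0.3443

0.344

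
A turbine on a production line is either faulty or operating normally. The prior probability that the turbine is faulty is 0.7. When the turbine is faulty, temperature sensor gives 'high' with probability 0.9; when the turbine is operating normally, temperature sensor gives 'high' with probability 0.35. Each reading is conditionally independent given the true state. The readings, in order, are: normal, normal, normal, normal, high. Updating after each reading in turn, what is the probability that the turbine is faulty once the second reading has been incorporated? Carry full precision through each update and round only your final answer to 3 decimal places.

After 'normal': P(faulty) = 0.1·0.7000 / (0.1·0.7000 + 0.65·0.3000) ≈ 0.2642
After 'normal': P(faulty) = 0.1·0.2642 / (0.1·0.2642 + 0.65·0.7358) ≈ 0.0523

0.052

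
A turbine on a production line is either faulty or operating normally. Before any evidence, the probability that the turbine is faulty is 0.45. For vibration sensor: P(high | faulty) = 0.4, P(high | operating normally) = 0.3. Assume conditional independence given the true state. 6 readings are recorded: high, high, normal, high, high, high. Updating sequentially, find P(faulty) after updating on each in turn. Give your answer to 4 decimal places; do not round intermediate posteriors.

After 'high': P(faulty) = 0.4·0.4500 / (0.4·0.4500 + 0.3·0.5500) ≈ 0.5217
After 'high': P(faulty) = 0.4·0.5217 / (0.4·0.5217 + 0.3·0.4783) ≈ 0.5926
After 'normal': P(faulty) = 0.6·0.5926 / (0.6·0.5926 + 0.7·0.4074) ≈ 0.5549
After 'high': P(faulty) = 0.4·0.5549 / (0.4·0.5549 + 0.3·0.4451) ≈ 0.6244
After 'high': P(faulty) = 0.4·0.6244 / (0.4·0.6244 + 0.3·0.3756) ≈ 0.6891
After 'high': P(faulty) = 0.4·0.6891 / (0.4·0.6891 + 0.3·0.3109) ≈ 0.7472

0.7472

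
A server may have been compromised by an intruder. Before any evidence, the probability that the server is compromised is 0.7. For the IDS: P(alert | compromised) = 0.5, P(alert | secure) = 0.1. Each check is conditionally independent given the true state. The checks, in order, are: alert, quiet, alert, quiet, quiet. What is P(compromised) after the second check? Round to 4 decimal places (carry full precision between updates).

After 'alert': P(compromised) = 0.5·0.7000 / (0.5·0.7000 + 0.1·0.3000) ≈ 0.9211
After 'quiet': P(compromised) = 0.5·0.9211 / (0.5·0.9211 + 0.9·0.0789) ≈ 0.8663

0.8663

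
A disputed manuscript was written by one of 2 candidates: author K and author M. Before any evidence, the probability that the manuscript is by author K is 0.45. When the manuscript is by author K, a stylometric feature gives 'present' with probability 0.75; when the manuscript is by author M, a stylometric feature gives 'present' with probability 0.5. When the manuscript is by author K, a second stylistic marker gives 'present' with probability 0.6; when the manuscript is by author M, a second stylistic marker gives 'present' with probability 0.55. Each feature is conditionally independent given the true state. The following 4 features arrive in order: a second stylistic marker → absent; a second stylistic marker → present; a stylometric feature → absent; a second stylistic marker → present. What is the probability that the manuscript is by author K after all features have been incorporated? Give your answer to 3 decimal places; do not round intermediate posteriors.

0.302

After a second stylistic marker='absent': P(author K) = 0.4·0.4500 / (0.4·0.4500 + 0.45·0.5500) ≈ 0.4211
After a second stylistic marker='present': P(author K) = 0.6·0.4211 / (0.6·0.4211 + 0.55·0.5789) ≈ 0.4424
After a stylometric feature='absent': P(author K) = 0.25·0.4424 / (0.25·0.4424 + 0.5·0.5576) ≈ 0.2840
After a second stylistic marker='present': P(author K) = 0.6·0.2840 / (0.6·0.2840 + 0.55·0.7160) ≈ 0.3020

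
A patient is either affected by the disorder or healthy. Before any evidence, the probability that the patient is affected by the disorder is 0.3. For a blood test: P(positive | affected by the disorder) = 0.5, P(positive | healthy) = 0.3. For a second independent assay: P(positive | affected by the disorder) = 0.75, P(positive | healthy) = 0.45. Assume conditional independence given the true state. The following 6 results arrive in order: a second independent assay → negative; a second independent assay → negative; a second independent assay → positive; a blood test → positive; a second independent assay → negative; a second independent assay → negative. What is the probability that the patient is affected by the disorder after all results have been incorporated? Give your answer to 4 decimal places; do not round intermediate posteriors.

Apply Bayes' rule sequentially, carrying P(affected) forward.
After a second independent assay='negative': P(affected) = 0.25·0.3000 / (0.25·0.3000 + 0.55·0.7000) ≈ 0.1630
After a second independent assay='negative': P(affected) = 0.25·0.1630 / (0.25·0.1630 + 0.55·0.8370) ≈ 0.0813
After a second independent assay='positive': P(affected) = 0.75·0.0813 / (0.75·0.0813 + 0.45·0.9187) ≈ 0.1286
After a blood test='positive': P(affected) = 0.5·0.1286 / (0.5·0.1286 + 0.3·0.8714) ≈ 0.1974
After a second independent assay='negative': P(affected) = 0.25·0.1974 / (0.25·0.1974 + 0.55·0.8026) ≈ 0.1006
After a second independent assay='negative': P(affected) = 0.25·0.1006 / (0.25·0.1006 + 0.55·0.8994) ≈ 0.0484

0.0484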